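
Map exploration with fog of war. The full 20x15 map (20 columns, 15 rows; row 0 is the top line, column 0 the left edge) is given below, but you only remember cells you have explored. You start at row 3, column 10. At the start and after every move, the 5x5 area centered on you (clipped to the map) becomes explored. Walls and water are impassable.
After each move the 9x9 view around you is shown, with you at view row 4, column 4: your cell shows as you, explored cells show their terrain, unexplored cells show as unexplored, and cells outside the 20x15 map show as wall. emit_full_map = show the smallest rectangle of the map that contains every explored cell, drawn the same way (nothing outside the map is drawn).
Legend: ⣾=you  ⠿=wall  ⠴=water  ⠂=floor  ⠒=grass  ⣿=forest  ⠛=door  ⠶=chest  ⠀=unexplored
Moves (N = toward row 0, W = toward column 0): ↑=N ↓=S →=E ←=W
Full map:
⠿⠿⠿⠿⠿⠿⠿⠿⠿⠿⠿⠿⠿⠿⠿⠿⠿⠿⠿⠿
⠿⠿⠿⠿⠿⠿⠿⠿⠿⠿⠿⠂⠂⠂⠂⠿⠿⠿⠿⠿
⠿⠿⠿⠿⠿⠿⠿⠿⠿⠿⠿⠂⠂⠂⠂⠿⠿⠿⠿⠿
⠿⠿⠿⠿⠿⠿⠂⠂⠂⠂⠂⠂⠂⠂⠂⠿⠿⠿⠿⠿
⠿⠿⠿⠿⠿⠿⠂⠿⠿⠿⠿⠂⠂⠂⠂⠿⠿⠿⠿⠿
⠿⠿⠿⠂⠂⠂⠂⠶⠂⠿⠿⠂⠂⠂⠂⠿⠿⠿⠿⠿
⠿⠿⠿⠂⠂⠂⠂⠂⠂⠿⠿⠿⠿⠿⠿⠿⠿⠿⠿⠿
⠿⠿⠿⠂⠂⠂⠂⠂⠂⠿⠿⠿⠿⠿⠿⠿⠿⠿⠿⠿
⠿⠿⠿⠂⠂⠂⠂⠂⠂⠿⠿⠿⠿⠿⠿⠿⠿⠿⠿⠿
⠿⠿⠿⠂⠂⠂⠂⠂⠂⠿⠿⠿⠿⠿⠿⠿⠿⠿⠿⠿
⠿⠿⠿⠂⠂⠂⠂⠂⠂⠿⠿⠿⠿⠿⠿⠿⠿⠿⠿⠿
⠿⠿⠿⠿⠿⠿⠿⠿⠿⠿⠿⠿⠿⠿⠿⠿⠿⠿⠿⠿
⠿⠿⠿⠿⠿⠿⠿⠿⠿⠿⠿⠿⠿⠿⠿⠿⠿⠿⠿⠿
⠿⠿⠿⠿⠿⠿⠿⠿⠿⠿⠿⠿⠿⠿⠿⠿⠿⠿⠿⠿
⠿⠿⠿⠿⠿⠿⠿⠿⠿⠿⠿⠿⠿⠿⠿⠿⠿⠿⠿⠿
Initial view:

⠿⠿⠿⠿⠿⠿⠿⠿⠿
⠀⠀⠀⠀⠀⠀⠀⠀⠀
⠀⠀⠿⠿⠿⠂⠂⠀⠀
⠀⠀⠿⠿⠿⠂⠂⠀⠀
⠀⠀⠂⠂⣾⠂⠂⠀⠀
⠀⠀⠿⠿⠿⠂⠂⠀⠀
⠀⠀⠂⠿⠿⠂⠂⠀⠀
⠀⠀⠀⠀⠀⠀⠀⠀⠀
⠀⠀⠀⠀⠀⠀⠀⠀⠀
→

⠿⠿⠿⠿⠿⠿⠿⠿⠿
⠀⠀⠀⠀⠀⠀⠀⠀⠀
⠀⠿⠿⠿⠂⠂⠂⠀⠀
⠀⠿⠿⠿⠂⠂⠂⠀⠀
⠀⠂⠂⠂⣾⠂⠂⠀⠀
⠀⠿⠿⠿⠂⠂⠂⠀⠀
⠀⠂⠿⠿⠂⠂⠂⠀⠀
⠀⠀⠀⠀⠀⠀⠀⠀⠀
⠀⠀⠀⠀⠀⠀⠀⠀⠀

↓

⠀⠀⠀⠀⠀⠀⠀⠀⠀
⠀⠿⠿⠿⠂⠂⠂⠀⠀
⠀⠿⠿⠿⠂⠂⠂⠀⠀
⠀⠂⠂⠂⠂⠂⠂⠀⠀
⠀⠿⠿⠿⣾⠂⠂⠀⠀
⠀⠂⠿⠿⠂⠂⠂⠀⠀
⠀⠀⠿⠿⠿⠿⠿⠀⠀
⠀⠀⠀⠀⠀⠀⠀⠀⠀
⠀⠀⠀⠀⠀⠀⠀⠀⠀

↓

⠀⠿⠿⠿⠂⠂⠂⠀⠀
⠀⠿⠿⠿⠂⠂⠂⠀⠀
⠀⠂⠂⠂⠂⠂⠂⠀⠀
⠀⠿⠿⠿⠂⠂⠂⠀⠀
⠀⠂⠿⠿⣾⠂⠂⠀⠀
⠀⠀⠿⠿⠿⠿⠿⠀⠀
⠀⠀⠿⠿⠿⠿⠿⠀⠀
⠀⠀⠀⠀⠀⠀⠀⠀⠀
⠀⠀⠀⠀⠀⠀⠀⠀⠀

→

⠿⠿⠿⠂⠂⠂⠀⠀⠀
⠿⠿⠿⠂⠂⠂⠀⠀⠀
⠂⠂⠂⠂⠂⠂⠂⠀⠀
⠿⠿⠿⠂⠂⠂⠂⠀⠀
⠂⠿⠿⠂⣾⠂⠂⠀⠀
⠀⠿⠿⠿⠿⠿⠿⠀⠀
⠀⠿⠿⠿⠿⠿⠿⠀⠀
⠀⠀⠀⠀⠀⠀⠀⠀⠀
⠀⠀⠀⠀⠀⠀⠀⠀⠀

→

⠿⠿⠂⠂⠂⠀⠀⠀⠀
⠿⠿⠂⠂⠂⠀⠀⠀⠀
⠂⠂⠂⠂⠂⠂⠿⠀⠀
⠿⠿⠂⠂⠂⠂⠿⠀⠀
⠿⠿⠂⠂⣾⠂⠿⠀⠀
⠿⠿⠿⠿⠿⠿⠿⠀⠀
⠿⠿⠿⠿⠿⠿⠿⠀⠀
⠀⠀⠀⠀⠀⠀⠀⠀⠀
⠀⠀⠀⠀⠀⠀⠀⠀⠀

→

⠿⠂⠂⠂⠀⠀⠀⠀⠀
⠿⠂⠂⠂⠀⠀⠀⠀⠀
⠂⠂⠂⠂⠂⠿⠿⠀⠀
⠿⠂⠂⠂⠂⠿⠿⠀⠀
⠿⠂⠂⠂⣾⠿⠿⠀⠀
⠿⠿⠿⠿⠿⠿⠿⠀⠀
⠿⠿⠿⠿⠿⠿⠿⠀⠀
⠀⠀⠀⠀⠀⠀⠀⠀⠀
⠀⠀⠀⠀⠀⠀⠀⠀⠀

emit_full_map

⠿⠿⠿⠂⠂⠂⠀⠀⠀
⠿⠿⠿⠂⠂⠂⠀⠀⠀
⠂⠂⠂⠂⠂⠂⠂⠿⠿
⠿⠿⠿⠂⠂⠂⠂⠿⠿
⠂⠿⠿⠂⠂⠂⣾⠿⠿
⠀⠿⠿⠿⠿⠿⠿⠿⠿
⠀⠿⠿⠿⠿⠿⠿⠿⠿

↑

⠀⠀⠀⠀⠀⠀⠀⠀⠀
⠿⠂⠂⠂⠀⠀⠀⠀⠀
⠿⠂⠂⠂⠂⠿⠿⠀⠀
⠂⠂⠂⠂⠂⠿⠿⠀⠀
⠿⠂⠂⠂⣾⠿⠿⠀⠀
⠿⠂⠂⠂⠂⠿⠿⠀⠀
⠿⠿⠿⠿⠿⠿⠿⠀⠀
⠿⠿⠿⠿⠿⠿⠿⠀⠀
⠀⠀⠀⠀⠀⠀⠀⠀⠀

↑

⠿⠿⠿⠿⠿⠿⠿⠿⠿
⠀⠀⠀⠀⠀⠀⠀⠀⠀
⠿⠂⠂⠂⠂⠿⠿⠀⠀
⠿⠂⠂⠂⠂⠿⠿⠀⠀
⠂⠂⠂⠂⣾⠿⠿⠀⠀
⠿⠂⠂⠂⠂⠿⠿⠀⠀
⠿⠂⠂⠂⠂⠿⠿⠀⠀
⠿⠿⠿⠿⠿⠿⠿⠀⠀
⠿⠿⠿⠿⠿⠿⠿⠀⠀

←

⠿⠿⠿⠿⠿⠿⠿⠿⠿
⠀⠀⠀⠀⠀⠀⠀⠀⠀
⠿⠿⠂⠂⠂⠂⠿⠿⠀
⠿⠿⠂⠂⠂⠂⠿⠿⠀
⠂⠂⠂⠂⣾⠂⠿⠿⠀
⠿⠿⠂⠂⠂⠂⠿⠿⠀
⠿⠿⠂⠂⠂⠂⠿⠿⠀
⠿⠿⠿⠿⠿⠿⠿⠿⠀
⠿⠿⠿⠿⠿⠿⠿⠿⠀

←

⠿⠿⠿⠿⠿⠿⠿⠿⠿
⠀⠀⠀⠀⠀⠀⠀⠀⠀
⠿⠿⠿⠂⠂⠂⠂⠿⠿
⠿⠿⠿⠂⠂⠂⠂⠿⠿
⠂⠂⠂⠂⣾⠂⠂⠿⠿
⠿⠿⠿⠂⠂⠂⠂⠿⠿
⠂⠿⠿⠂⠂⠂⠂⠿⠿
⠀⠿⠿⠿⠿⠿⠿⠿⠿
⠀⠿⠿⠿⠿⠿⠿⠿⠿

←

⠿⠿⠿⠿⠿⠿⠿⠿⠿
⠀⠀⠀⠀⠀⠀⠀⠀⠀
⠀⠿⠿⠿⠂⠂⠂⠂⠿
⠀⠿⠿⠿⠂⠂⠂⠂⠿
⠀⠂⠂⠂⣾⠂⠂⠂⠿
⠀⠿⠿⠿⠂⠂⠂⠂⠿
⠀⠂⠿⠿⠂⠂⠂⠂⠿
⠀⠀⠿⠿⠿⠿⠿⠿⠿
⠀⠀⠿⠿⠿⠿⠿⠿⠿

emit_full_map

⠿⠿⠿⠂⠂⠂⠂⠿⠿
⠿⠿⠿⠂⠂⠂⠂⠿⠿
⠂⠂⠂⣾⠂⠂⠂⠿⠿
⠿⠿⠿⠂⠂⠂⠂⠿⠿
⠂⠿⠿⠂⠂⠂⠂⠿⠿
⠀⠿⠿⠿⠿⠿⠿⠿⠿
⠀⠿⠿⠿⠿⠿⠿⠿⠿

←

⠿⠿⠿⠿⠿⠿⠿⠿⠿
⠀⠀⠀⠀⠀⠀⠀⠀⠀
⠀⠀⠿⠿⠿⠂⠂⠂⠂
⠀⠀⠿⠿⠿⠂⠂⠂⠂
⠀⠀⠂⠂⣾⠂⠂⠂⠂
⠀⠀⠿⠿⠿⠂⠂⠂⠂
⠀⠀⠂⠿⠿⠂⠂⠂⠂
⠀⠀⠀⠿⠿⠿⠿⠿⠿
⠀⠀⠀⠿⠿⠿⠿⠿⠿

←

⠿⠿⠿⠿⠿⠿⠿⠿⠿
⠀⠀⠀⠀⠀⠀⠀⠀⠀
⠀⠀⠿⠿⠿⠿⠂⠂⠂
⠀⠀⠿⠿⠿⠿⠂⠂⠂
⠀⠀⠂⠂⣾⠂⠂⠂⠂
⠀⠀⠿⠿⠿⠿⠂⠂⠂
⠀⠀⠶⠂⠿⠿⠂⠂⠂
⠀⠀⠀⠀⠿⠿⠿⠿⠿
⠀⠀⠀⠀⠿⠿⠿⠿⠿

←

⠿⠿⠿⠿⠿⠿⠿⠿⠿
⠀⠀⠀⠀⠀⠀⠀⠀⠀
⠀⠀⠿⠿⠿⠿⠿⠂⠂
⠀⠀⠿⠿⠿⠿⠿⠂⠂
⠀⠀⠂⠂⣾⠂⠂⠂⠂
⠀⠀⠂⠿⠿⠿⠿⠂⠂
⠀⠀⠂⠶⠂⠿⠿⠂⠂
⠀⠀⠀⠀⠀⠿⠿⠿⠿
⠀⠀⠀⠀⠀⠿⠿⠿⠿

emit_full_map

⠿⠿⠿⠿⠿⠂⠂⠂⠂⠿⠿
⠿⠿⠿⠿⠿⠂⠂⠂⠂⠿⠿
⠂⠂⣾⠂⠂⠂⠂⠂⠂⠿⠿
⠂⠿⠿⠿⠿⠂⠂⠂⠂⠿⠿
⠂⠶⠂⠿⠿⠂⠂⠂⠂⠿⠿
⠀⠀⠀⠿⠿⠿⠿⠿⠿⠿⠿
⠀⠀⠀⠿⠿⠿⠿⠿⠿⠿⠿


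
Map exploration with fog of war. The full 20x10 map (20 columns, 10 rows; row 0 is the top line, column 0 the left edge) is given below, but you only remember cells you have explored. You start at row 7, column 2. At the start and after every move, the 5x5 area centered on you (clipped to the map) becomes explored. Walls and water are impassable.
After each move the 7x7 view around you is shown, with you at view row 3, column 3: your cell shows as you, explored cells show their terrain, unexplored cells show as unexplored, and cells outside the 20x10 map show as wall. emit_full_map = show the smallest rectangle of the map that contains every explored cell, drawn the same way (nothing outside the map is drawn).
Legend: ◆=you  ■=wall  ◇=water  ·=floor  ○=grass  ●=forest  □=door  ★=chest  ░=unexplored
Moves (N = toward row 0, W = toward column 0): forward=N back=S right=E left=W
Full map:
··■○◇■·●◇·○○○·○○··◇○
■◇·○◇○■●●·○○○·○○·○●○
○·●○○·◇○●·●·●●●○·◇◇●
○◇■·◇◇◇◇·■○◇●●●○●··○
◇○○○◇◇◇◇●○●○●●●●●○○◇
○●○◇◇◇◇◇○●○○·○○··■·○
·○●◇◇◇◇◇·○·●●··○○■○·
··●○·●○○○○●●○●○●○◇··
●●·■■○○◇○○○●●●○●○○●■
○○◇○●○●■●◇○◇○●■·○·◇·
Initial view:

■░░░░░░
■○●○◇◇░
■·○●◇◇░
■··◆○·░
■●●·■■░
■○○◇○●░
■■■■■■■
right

░░░░░░░
○●○◇◇◇░
·○●◇◇◇░
··●◆·●░
●●·■■○░
○○◇○●○░
■■■■■■■

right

░░░░░░░
●○◇◇◇◇░
○●◇◇◇◇░
·●○◆●○░
●·■■○○░
○◇○●○●░
■■■■■■■

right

░░░░░░░
○◇◇◇◇◇░
●◇◇◇◇◇░
●○·◆○○░
·■■○○◇░
◇○●○●■░
■■■■■■■

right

░░░░░░░
◇◇◇◇◇○░
◇◇◇◇◇·░
○·●◆○○░
■■○○◇○░
○●○●■●░
■■■■■■■

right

░░░░░░░
◇◇◇◇○●░
◇◇◇◇·○░
·●○◆○○░
■○○◇○○░
●○●■●◇░
■■■■■■■

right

░░░░░░░
◇◇◇○●○░
◇◇◇·○·░
●○○◆○●░
○○◇○○○░
○●■●◇○░
■■■■■■■

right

░░░░░░░
◇◇○●○○░
◇◇·○·●░
○○○◆●●░
○◇○○○●░
●■●◇○◇░
■■■■■■■

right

░░░░░░░
◇○●○○·░
◇·○·●●░
○○○◆●○░
◇○○○●●░
■●◇○◇○░
■■■■■■■

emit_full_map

○●○◇◇◇◇◇○●○○·
·○●◇◇◇◇◇·○·●●
··●○·●○○○○◆●○
●●·■■○○◇○○○●●
○○◇○●○●■●◇○◇○

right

░░░░░░░
○●○○·○░
·○·●●·░
○○●◆○●░
○○○●●●░
●◇○◇○●░
■■■■■■■

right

░░░░░░░
●○○·○○░
○·●●··░
○●●◆●○░
○○●●●○░
◇○◇○●■░
■■■■■■■

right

░░░░░░░
○○·○○·░
·●●··○░
●●○◆○●░
○●●●○●░
○◇○●■·░
■■■■■■■

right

░░░░░░░
○·○○··░
●●··○○░
●○●◆●○░
●●●○●○░
◇○●■·○░
■■■■■■■

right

░░░░░░░
·○○··■░
●··○○■░
○●○◆○◇░
●●○●○○░
○●■·○·░
■■■■■■■

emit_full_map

○●○◇◇◇◇◇○●○○·○○··■
·○●◇◇◇◇◇·○·●●··○○■
··●○·●○○○○●●○●○◆○◇
●●·■■○○◇○○○●●●○●○○
○○◇○●○●■●◇○◇○●■·○·


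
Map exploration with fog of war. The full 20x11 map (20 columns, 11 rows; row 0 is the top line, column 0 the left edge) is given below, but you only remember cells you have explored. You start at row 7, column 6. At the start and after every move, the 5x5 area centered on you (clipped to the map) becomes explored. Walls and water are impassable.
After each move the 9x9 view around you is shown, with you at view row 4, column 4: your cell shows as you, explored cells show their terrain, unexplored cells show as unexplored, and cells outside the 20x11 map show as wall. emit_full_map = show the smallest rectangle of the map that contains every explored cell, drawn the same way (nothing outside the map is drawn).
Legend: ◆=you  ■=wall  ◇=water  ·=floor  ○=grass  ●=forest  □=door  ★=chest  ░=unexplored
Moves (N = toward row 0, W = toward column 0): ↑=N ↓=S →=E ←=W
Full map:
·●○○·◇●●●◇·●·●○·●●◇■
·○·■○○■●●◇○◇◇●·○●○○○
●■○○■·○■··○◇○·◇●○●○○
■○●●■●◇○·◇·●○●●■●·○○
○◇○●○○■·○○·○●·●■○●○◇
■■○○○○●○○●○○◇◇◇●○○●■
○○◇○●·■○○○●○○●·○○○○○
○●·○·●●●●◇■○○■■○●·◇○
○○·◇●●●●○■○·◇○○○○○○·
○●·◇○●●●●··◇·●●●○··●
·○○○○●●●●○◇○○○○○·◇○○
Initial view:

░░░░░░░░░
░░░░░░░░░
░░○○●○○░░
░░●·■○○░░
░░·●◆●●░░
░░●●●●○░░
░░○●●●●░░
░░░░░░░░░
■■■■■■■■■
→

░░░░░░░░░
░░░░░░░░░
░○○●○○●░░
░●·■○○○░░
░·●●◆●◇░░
░●●●●○■░░
░○●●●●·░░
░░░░░░░░░
■■■■■■■■■

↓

░░░░░░░░░
░○○●○○●░░
░●·■○○○░░
░·●●●●◇░░
░●●●◆○■░░
░○●●●●·░░
░░●●●●○░░
■■■■■■■■■
■■■■■■■■■

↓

░○○●○○●░░
░●·■○○○░░
░·●●●●◇░░
░●●●●○■░░
░○●●◆●·░░
░░●●●●○░░
■■■■■■■■■
■■■■■■■■■
■■■■■■■■■

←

░░○○●○○●░
░░●·■○○○░
░░·●●●●◇░
░░●●●●○■░
░░○●◆●●·░
░░○●●●●○░
■■■■■■■■■
■■■■■■■■■
■■■■■■■■■

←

░░░○○●○○●
░░░●·■○○○
░░○·●●●●◇
░░◇●●●●○■
░░◇○◆●●●·
░░○○●●●●○
■■■■■■■■■
■■■■■■■■■
■■■■■■■■■

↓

░░░●·■○○○
░░○·●●●●◇
░░◇●●●●○■
░░◇○●●●●·
░░○○◆●●●○
■■■■■■■■■
■■■■■■■■■
■■■■■■■■■
■■■■■■■■■

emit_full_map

░○○●○○●
░●·■○○○
○·●●●●◇
◇●●●●○■
◇○●●●●·
○○◆●●●○

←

░░░░●·■○○
░░░○·●●●●
░░·◇●●●●○
░░·◇○●●●●
░░○○◆●●●●
■■■■■■■■■
■■■■■■■■■
■■■■■■■■■
■■■■■■■■■

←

■░░░░●·■○
■░░░○·●●●
■░○·◇●●●●
■░●·◇○●●●
■░○○◆○●●●
■■■■■■■■■
■■■■■■■■■
■■■■■■■■■
■■■■■■■■■

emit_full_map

░░░○○●○○●
░░░●·■○○○
░░○·●●●●◇
○·◇●●●●○■
●·◇○●●●●·
○○◆○●●●●○


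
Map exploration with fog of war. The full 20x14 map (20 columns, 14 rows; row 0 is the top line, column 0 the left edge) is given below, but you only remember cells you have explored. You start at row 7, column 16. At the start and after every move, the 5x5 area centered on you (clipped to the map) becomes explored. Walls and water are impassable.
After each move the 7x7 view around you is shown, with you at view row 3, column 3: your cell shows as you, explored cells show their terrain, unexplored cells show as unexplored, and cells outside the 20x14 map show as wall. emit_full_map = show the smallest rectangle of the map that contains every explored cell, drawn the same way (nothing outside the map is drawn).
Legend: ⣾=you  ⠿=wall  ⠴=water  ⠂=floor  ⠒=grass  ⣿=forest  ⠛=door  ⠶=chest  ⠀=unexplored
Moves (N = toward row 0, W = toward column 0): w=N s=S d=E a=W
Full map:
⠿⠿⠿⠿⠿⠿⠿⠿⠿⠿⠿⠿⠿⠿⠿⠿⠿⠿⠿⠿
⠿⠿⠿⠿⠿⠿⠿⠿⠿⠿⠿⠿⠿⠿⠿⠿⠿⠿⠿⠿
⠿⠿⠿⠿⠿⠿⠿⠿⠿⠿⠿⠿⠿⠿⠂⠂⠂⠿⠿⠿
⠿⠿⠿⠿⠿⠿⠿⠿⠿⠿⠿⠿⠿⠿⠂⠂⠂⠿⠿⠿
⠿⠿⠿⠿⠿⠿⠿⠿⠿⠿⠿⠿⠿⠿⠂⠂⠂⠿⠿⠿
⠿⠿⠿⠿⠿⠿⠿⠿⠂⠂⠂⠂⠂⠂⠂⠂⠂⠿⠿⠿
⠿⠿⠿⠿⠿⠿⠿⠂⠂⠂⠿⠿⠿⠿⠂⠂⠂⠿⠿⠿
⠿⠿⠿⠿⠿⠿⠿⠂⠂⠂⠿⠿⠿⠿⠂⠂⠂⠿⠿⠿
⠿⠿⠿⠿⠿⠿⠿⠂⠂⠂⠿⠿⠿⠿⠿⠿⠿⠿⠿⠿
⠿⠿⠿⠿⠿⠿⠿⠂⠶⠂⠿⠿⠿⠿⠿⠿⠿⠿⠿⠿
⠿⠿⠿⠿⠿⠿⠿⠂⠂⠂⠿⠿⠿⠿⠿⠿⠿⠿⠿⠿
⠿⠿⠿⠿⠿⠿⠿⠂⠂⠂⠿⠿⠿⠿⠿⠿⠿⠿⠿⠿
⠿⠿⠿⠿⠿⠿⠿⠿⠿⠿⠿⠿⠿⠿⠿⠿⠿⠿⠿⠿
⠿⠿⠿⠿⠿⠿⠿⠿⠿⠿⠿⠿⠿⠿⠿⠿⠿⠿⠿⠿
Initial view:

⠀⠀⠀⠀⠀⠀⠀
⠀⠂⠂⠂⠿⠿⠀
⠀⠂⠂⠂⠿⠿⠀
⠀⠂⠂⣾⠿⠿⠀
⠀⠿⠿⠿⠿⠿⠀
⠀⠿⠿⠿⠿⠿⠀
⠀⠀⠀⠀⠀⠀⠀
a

⠀⠀⠀⠀⠀⠀⠀
⠀⠂⠂⠂⠂⠿⠿
⠀⠿⠂⠂⠂⠿⠿
⠀⠿⠂⣾⠂⠿⠿
⠀⠿⠿⠿⠿⠿⠿
⠀⠿⠿⠿⠿⠿⠿
⠀⠀⠀⠀⠀⠀⠀

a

⠀⠀⠀⠀⠀⠀⠀
⠀⠂⠂⠂⠂⠂⠿
⠀⠿⠿⠂⠂⠂⠿
⠀⠿⠿⣾⠂⠂⠿
⠀⠿⠿⠿⠿⠿⠿
⠀⠿⠿⠿⠿⠿⠿
⠀⠀⠀⠀⠀⠀⠀

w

⠀⠀⠀⠀⠀⠀⠀
⠀⠿⠿⠂⠂⠂⠀
⠀⠂⠂⠂⠂⠂⠿
⠀⠿⠿⣾⠂⠂⠿
⠀⠿⠿⠂⠂⠂⠿
⠀⠿⠿⠿⠿⠿⠿
⠀⠿⠿⠿⠿⠿⠿

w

⠀⠀⠀⠀⠀⠀⠀
⠀⠿⠿⠂⠂⠂⠀
⠀⠿⠿⠂⠂⠂⠀
⠀⠂⠂⣾⠂⠂⠿
⠀⠿⠿⠂⠂⠂⠿
⠀⠿⠿⠂⠂⠂⠿
⠀⠿⠿⠿⠿⠿⠿

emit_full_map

⠿⠿⠂⠂⠂⠀⠀
⠿⠿⠂⠂⠂⠀⠀
⠂⠂⣾⠂⠂⠿⠿
⠿⠿⠂⠂⠂⠿⠿
⠿⠿⠂⠂⠂⠿⠿
⠿⠿⠿⠿⠿⠿⠿
⠿⠿⠿⠿⠿⠿⠿

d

⠀⠀⠀⠀⠀⠀⠀
⠿⠿⠂⠂⠂⠿⠀
⠿⠿⠂⠂⠂⠿⠀
⠂⠂⠂⣾⠂⠿⠿
⠿⠿⠂⠂⠂⠿⠿
⠿⠿⠂⠂⠂⠿⠿
⠿⠿⠿⠿⠿⠿⠿

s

⠿⠿⠂⠂⠂⠿⠀
⠿⠿⠂⠂⠂⠿⠀
⠂⠂⠂⠂⠂⠿⠿
⠿⠿⠂⣾⠂⠿⠿
⠿⠿⠂⠂⠂⠿⠿
⠿⠿⠿⠿⠿⠿⠿
⠿⠿⠿⠿⠿⠿⠿

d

⠿⠂⠂⠂⠿⠀⠀
⠿⠂⠂⠂⠿⠿⠀
⠂⠂⠂⠂⠿⠿⠀
⠿⠂⠂⣾⠿⠿⠀
⠿⠂⠂⠂⠿⠿⠀
⠿⠿⠿⠿⠿⠿⠀
⠿⠿⠿⠿⠿⠿⠀

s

⠿⠂⠂⠂⠿⠿⠀
⠂⠂⠂⠂⠿⠿⠀
⠿⠂⠂⠂⠿⠿⠀
⠿⠂⠂⣾⠿⠿⠀
⠿⠿⠿⠿⠿⠿⠀
⠿⠿⠿⠿⠿⠿⠀
⠀⠀⠀⠀⠀⠀⠀

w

⠿⠂⠂⠂⠿⠀⠀
⠿⠂⠂⠂⠿⠿⠀
⠂⠂⠂⠂⠿⠿⠀
⠿⠂⠂⣾⠿⠿⠀
⠿⠂⠂⠂⠿⠿⠀
⠿⠿⠿⠿⠿⠿⠀
⠿⠿⠿⠿⠿⠿⠀

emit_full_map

⠿⠿⠂⠂⠂⠿⠀
⠿⠿⠂⠂⠂⠿⠿
⠂⠂⠂⠂⠂⠿⠿
⠿⠿⠂⠂⣾⠿⠿
⠿⠿⠂⠂⠂⠿⠿
⠿⠿⠿⠿⠿⠿⠿
⠿⠿⠿⠿⠿⠿⠿

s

⠿⠂⠂⠂⠿⠿⠀
⠂⠂⠂⠂⠿⠿⠀
⠿⠂⠂⠂⠿⠿⠀
⠿⠂⠂⣾⠿⠿⠀
⠿⠿⠿⠿⠿⠿⠀
⠿⠿⠿⠿⠿⠿⠀
⠀⠀⠀⠀⠀⠀⠀


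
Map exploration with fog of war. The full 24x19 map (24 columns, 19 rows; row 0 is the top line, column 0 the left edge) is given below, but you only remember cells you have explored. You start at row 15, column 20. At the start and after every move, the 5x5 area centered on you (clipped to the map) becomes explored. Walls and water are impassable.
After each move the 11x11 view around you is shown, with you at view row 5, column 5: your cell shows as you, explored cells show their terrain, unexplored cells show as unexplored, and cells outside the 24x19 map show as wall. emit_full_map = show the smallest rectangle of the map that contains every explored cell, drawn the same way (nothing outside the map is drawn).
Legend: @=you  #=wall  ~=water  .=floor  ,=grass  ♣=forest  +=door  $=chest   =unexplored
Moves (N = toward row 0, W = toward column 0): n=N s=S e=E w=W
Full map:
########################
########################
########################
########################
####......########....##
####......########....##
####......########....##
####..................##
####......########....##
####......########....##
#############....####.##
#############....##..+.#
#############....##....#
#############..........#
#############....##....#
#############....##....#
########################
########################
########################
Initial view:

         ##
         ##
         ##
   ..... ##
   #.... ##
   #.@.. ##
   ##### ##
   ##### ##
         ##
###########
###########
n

         ##
         ##
         ##
   #.... ##
   ..... ##
   #.@.. ##
   #.... ##
   ##### ##
   ##### ##
         ##
###########

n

         ##
         ##
         ##
   #..+. ##
   #.... ##
   ..@.. ##
   #.... ##
   #.... ##
   ##### ##
   ##### ##
         ##

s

         ##
         ##
   #..+. ##
   #.... ##
   ..... ##
   #.@.. ##
   #.... ##
   ##### ##
   ##### ##
         ##
###########

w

          #
          #
    #..+. #
   ##.... #
   ...... #
   ##@... #
   ##.... #
   ###### #
    ##### #
          #
###########

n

          #
          #
          #
   ##..+. #
   ##.... #
   ..@... #
   ##.... #
   ##.... #
   ###### #
    ##### #
          #

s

          #
          #
   ##..+. #
   ##.... #
   ...... #
   ##@... #
   ##.... #
   ###### #
    ##### #
          #
###########

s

          #
   ##..+. #
   ##.... #
   ...... #
   ##.... #
   ##@... #
   ###### #
   ###### #
          #
###########
###########

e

         ##
  ##..+. ##
  ##.... ##
  ...... ##
  ##.... ##
  ##.@.. ##
  ###### ##
  ###### ##
         ##
###########
###########

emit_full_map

##..+.
##....
......
##....
##.@..
######
######

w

          #
   ##..+. #
   ##.... #
   ...... #
   ##.... #
   ##@... #
   ###### #
   ###### #
          #
###########
###########

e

         ##
  ##..+. ##
  ##.... ##
  ...... ##
  ##.... ##
  ##.@.. ##
  ###### ##
  ###### ##
         ##
###########
###########


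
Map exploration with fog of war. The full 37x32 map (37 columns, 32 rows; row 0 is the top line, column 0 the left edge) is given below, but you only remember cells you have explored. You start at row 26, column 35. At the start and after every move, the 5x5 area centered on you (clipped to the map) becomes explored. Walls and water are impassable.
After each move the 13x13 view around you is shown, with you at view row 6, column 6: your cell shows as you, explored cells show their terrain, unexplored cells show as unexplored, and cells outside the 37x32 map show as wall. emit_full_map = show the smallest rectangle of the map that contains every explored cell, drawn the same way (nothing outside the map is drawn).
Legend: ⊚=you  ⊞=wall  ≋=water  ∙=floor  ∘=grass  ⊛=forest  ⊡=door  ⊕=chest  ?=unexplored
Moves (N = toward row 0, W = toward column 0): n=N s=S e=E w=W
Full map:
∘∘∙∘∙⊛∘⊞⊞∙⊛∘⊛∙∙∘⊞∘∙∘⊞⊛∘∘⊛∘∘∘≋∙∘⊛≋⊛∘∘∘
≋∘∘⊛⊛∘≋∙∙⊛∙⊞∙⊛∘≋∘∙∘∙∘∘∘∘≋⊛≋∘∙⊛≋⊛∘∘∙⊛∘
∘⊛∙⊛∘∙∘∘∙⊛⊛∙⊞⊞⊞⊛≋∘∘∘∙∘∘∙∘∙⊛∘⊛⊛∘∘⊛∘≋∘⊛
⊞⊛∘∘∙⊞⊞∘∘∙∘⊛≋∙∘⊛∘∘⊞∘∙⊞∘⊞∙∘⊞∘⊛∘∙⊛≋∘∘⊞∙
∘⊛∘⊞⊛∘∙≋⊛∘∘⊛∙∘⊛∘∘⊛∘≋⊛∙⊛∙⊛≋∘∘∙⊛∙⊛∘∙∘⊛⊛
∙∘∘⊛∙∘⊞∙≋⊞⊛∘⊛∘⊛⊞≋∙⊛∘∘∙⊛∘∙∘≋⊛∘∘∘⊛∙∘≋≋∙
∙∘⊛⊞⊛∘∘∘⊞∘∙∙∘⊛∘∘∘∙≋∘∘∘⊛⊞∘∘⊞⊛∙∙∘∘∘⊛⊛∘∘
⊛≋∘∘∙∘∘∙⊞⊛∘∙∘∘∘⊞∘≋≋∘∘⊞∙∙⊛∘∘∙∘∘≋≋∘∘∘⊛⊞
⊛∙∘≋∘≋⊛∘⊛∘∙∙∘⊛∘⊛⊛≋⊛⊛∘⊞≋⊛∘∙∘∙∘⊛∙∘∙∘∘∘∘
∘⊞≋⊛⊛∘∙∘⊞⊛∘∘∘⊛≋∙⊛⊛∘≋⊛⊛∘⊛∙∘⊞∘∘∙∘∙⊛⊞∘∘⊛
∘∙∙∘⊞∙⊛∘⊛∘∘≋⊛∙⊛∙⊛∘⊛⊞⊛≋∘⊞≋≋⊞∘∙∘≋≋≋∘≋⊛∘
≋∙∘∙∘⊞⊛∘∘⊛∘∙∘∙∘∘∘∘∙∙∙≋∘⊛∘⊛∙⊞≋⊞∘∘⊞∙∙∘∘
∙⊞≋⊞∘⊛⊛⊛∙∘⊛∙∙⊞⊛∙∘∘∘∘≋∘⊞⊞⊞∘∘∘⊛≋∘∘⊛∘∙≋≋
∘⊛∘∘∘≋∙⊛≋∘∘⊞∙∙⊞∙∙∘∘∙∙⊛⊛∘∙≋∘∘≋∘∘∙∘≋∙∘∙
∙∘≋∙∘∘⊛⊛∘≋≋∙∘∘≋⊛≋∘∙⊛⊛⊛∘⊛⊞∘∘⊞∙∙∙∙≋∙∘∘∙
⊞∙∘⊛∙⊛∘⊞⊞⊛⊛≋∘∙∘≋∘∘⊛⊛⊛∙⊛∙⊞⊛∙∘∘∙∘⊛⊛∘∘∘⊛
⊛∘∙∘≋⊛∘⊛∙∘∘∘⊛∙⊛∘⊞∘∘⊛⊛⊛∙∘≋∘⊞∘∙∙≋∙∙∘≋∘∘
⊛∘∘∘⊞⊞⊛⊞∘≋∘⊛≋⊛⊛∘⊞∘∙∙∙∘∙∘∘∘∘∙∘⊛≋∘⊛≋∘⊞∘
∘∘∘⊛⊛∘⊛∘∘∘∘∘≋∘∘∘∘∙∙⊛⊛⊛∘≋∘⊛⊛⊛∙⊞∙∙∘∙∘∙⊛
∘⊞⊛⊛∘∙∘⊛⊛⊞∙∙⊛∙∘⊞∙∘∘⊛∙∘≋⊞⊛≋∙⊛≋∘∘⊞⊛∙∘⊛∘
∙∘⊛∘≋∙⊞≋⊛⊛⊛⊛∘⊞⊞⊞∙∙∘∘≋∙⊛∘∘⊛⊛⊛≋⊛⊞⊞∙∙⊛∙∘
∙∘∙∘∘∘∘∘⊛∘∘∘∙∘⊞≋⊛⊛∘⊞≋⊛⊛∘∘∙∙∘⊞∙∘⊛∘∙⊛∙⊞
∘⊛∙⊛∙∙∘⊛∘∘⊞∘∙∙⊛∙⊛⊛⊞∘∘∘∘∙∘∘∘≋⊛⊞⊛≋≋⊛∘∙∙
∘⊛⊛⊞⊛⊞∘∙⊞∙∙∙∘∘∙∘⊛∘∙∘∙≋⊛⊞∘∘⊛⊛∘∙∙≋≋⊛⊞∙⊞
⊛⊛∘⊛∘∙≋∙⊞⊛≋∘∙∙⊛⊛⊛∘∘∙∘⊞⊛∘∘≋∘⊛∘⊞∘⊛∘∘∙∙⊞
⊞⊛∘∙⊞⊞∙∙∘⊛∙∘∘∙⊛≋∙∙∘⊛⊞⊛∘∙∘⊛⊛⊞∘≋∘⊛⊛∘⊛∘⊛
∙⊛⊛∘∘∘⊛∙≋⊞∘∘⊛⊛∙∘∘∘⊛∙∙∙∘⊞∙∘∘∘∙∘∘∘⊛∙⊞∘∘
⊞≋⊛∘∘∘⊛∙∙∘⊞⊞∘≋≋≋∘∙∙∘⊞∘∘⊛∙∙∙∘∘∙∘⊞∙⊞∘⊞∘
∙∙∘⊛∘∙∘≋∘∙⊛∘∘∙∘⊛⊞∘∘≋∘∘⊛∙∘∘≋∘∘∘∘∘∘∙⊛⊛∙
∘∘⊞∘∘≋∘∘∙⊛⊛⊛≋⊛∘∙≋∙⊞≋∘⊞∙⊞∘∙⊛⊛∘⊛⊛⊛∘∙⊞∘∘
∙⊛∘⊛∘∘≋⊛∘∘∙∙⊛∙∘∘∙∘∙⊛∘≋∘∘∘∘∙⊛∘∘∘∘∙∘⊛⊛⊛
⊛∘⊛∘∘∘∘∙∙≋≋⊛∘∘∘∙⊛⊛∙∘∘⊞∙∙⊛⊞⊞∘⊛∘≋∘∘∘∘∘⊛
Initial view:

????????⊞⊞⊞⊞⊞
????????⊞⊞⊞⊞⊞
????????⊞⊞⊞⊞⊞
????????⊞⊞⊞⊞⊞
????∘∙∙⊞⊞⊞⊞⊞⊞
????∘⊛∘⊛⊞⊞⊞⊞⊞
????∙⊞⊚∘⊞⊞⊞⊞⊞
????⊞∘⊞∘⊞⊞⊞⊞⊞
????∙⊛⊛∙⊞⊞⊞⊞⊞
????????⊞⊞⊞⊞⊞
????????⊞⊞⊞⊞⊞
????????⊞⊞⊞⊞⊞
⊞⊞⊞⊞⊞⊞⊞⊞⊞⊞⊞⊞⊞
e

???????⊞⊞⊞⊞⊞⊞
???????⊞⊞⊞⊞⊞⊞
???????⊞⊞⊞⊞⊞⊞
???????⊞⊞⊞⊞⊞⊞
???∘∙∙⊞⊞⊞⊞⊞⊞⊞
???∘⊛∘⊛⊞⊞⊞⊞⊞⊞
???∙⊞∘⊚⊞⊞⊞⊞⊞⊞
???⊞∘⊞∘⊞⊞⊞⊞⊞⊞
???∙⊛⊛∙⊞⊞⊞⊞⊞⊞
???????⊞⊞⊞⊞⊞⊞
???????⊞⊞⊞⊞⊞⊞
???????⊞⊞⊞⊞⊞⊞
⊞⊞⊞⊞⊞⊞⊞⊞⊞⊞⊞⊞⊞

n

???????⊞⊞⊞⊞⊞⊞
???????⊞⊞⊞⊞⊞⊞
???????⊞⊞⊞⊞⊞⊞
???????⊞⊞⊞⊞⊞⊞
????⊞∙⊞⊞⊞⊞⊞⊞⊞
???∘∙∙⊞⊞⊞⊞⊞⊞⊞
???∘⊛∘⊚⊞⊞⊞⊞⊞⊞
???∙⊞∘∘⊞⊞⊞⊞⊞⊞
???⊞∘⊞∘⊞⊞⊞⊞⊞⊞
???∙⊛⊛∙⊞⊞⊞⊞⊞⊞
???????⊞⊞⊞⊞⊞⊞
???????⊞⊞⊞⊞⊞⊞
???????⊞⊞⊞⊞⊞⊞

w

????????⊞⊞⊞⊞⊞
????????⊞⊞⊞⊞⊞
????????⊞⊞⊞⊞⊞
????????⊞⊞⊞⊞⊞
????⊛⊞∙⊞⊞⊞⊞⊞⊞
????∘∙∙⊞⊞⊞⊞⊞⊞
????∘⊛⊚⊛⊞⊞⊞⊞⊞
????∙⊞∘∘⊞⊞⊞⊞⊞
????⊞∘⊞∘⊞⊞⊞⊞⊞
????∙⊛⊛∙⊞⊞⊞⊞⊞
????????⊞⊞⊞⊞⊞
????????⊞⊞⊞⊞⊞
????????⊞⊞⊞⊞⊞

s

????????⊞⊞⊞⊞⊞
????????⊞⊞⊞⊞⊞
????????⊞⊞⊞⊞⊞
????⊛⊞∙⊞⊞⊞⊞⊞⊞
????∘∙∙⊞⊞⊞⊞⊞⊞
????∘⊛∘⊛⊞⊞⊞⊞⊞
????∙⊞⊚∘⊞⊞⊞⊞⊞
????⊞∘⊞∘⊞⊞⊞⊞⊞
????∙⊛⊛∙⊞⊞⊞⊞⊞
????????⊞⊞⊞⊞⊞
????????⊞⊞⊞⊞⊞
????????⊞⊞⊞⊞⊞
⊞⊞⊞⊞⊞⊞⊞⊞⊞⊞⊞⊞⊞

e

???????⊞⊞⊞⊞⊞⊞
???????⊞⊞⊞⊞⊞⊞
???????⊞⊞⊞⊞⊞⊞
???⊛⊞∙⊞⊞⊞⊞⊞⊞⊞
???∘∙∙⊞⊞⊞⊞⊞⊞⊞
???∘⊛∘⊛⊞⊞⊞⊞⊞⊞
???∙⊞∘⊚⊞⊞⊞⊞⊞⊞
???⊞∘⊞∘⊞⊞⊞⊞⊞⊞
???∙⊛⊛∙⊞⊞⊞⊞⊞⊞
???????⊞⊞⊞⊞⊞⊞
???????⊞⊞⊞⊞⊞⊞
???????⊞⊞⊞⊞⊞⊞
⊞⊞⊞⊞⊞⊞⊞⊞⊞⊞⊞⊞⊞

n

???????⊞⊞⊞⊞⊞⊞
???????⊞⊞⊞⊞⊞⊞
???????⊞⊞⊞⊞⊞⊞
???????⊞⊞⊞⊞⊞⊞
???⊛⊞∙⊞⊞⊞⊞⊞⊞⊞
???∘∙∙⊞⊞⊞⊞⊞⊞⊞
???∘⊛∘⊚⊞⊞⊞⊞⊞⊞
???∙⊞∘∘⊞⊞⊞⊞⊞⊞
???⊞∘⊞∘⊞⊞⊞⊞⊞⊞
???∙⊛⊛∙⊞⊞⊞⊞⊞⊞
???????⊞⊞⊞⊞⊞⊞
???????⊞⊞⊞⊞⊞⊞
???????⊞⊞⊞⊞⊞⊞

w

????????⊞⊞⊞⊞⊞
????????⊞⊞⊞⊞⊞
????????⊞⊞⊞⊞⊞
????????⊞⊞⊞⊞⊞
????⊛⊞∙⊞⊞⊞⊞⊞⊞
????∘∙∙⊞⊞⊞⊞⊞⊞
????∘⊛⊚⊛⊞⊞⊞⊞⊞
????∙⊞∘∘⊞⊞⊞⊞⊞
????⊞∘⊞∘⊞⊞⊞⊞⊞
????∙⊛⊛∙⊞⊞⊞⊞⊞
????????⊞⊞⊞⊞⊞
????????⊞⊞⊞⊞⊞
????????⊞⊞⊞⊞⊞

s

????????⊞⊞⊞⊞⊞
????????⊞⊞⊞⊞⊞
????????⊞⊞⊞⊞⊞
????⊛⊞∙⊞⊞⊞⊞⊞⊞
????∘∙∙⊞⊞⊞⊞⊞⊞
????∘⊛∘⊛⊞⊞⊞⊞⊞
????∙⊞⊚∘⊞⊞⊞⊞⊞
????⊞∘⊞∘⊞⊞⊞⊞⊞
????∙⊛⊛∙⊞⊞⊞⊞⊞
????????⊞⊞⊞⊞⊞
????????⊞⊞⊞⊞⊞
????????⊞⊞⊞⊞⊞
⊞⊞⊞⊞⊞⊞⊞⊞⊞⊞⊞⊞⊞


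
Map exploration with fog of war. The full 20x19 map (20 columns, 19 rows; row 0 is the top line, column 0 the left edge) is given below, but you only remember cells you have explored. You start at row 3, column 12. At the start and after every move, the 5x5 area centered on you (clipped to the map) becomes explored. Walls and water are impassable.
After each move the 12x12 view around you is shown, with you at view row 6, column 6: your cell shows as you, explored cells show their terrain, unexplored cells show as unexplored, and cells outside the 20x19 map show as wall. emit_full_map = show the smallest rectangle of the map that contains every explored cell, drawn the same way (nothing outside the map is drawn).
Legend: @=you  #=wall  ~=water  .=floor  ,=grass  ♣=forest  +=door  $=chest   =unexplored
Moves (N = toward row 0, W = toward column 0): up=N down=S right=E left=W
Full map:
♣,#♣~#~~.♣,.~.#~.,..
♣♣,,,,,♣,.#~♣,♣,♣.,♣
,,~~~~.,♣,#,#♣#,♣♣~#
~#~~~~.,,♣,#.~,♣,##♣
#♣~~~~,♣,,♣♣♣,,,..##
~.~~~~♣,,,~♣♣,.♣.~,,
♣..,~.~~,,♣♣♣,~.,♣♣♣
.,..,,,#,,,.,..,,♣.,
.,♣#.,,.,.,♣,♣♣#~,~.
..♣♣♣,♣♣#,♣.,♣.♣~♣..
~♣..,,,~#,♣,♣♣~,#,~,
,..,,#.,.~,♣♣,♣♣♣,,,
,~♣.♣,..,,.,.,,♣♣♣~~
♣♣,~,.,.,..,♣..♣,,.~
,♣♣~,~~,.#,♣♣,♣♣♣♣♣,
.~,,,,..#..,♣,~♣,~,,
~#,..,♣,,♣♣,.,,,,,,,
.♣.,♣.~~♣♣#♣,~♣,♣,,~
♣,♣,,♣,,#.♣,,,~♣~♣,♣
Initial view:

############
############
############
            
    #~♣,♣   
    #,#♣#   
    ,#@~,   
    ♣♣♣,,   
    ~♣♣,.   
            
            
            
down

############
############
            
    #~♣,♣   
    #,#♣#   
    ,#.~,   
    ♣♣@,,   
    ~♣♣,.   
    ♣♣♣,~   
            
            
            

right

############
############
            
   #~♣,♣    
   #,#♣#,   
   ,#.~,♣   
   ♣♣♣@,,   
   ~♣♣,.♣   
   ♣♣♣,~.   
            
            
            

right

############
############
            
  #~♣,♣     
  #,#♣#,♣   
  ,#.~,♣,   
  ♣♣♣,@,.   
  ~♣♣,.♣.   
  ♣♣♣,~.,   
            
            
            

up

############
############
############
            
  #~♣,♣,♣   
  #,#♣#,♣   
  ,#.~@♣,   
  ♣♣♣,,,.   
  ~♣♣,.♣.   
  ♣♣♣,~.,   
            
            

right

############
############
############
           #
 #~♣,♣,♣.  #
 #,#♣#,♣♣  #
 ,#.~,@,#  #
 ♣♣♣,,,..  #
 ~♣♣,.♣.~  #
 ♣♣♣,~.,   #
           #
           #

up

############
############
############
############
    .#~.,  #
 #~♣,♣,♣.  #
 #,#♣#@♣♣  #
 ,#.~,♣,#  #
 ♣♣♣,,,..  #
 ~♣♣,.♣.~  #
 ♣♣♣,~.,   #
           #

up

############
############
############
############
############
    .#~.,  #
 #~♣,♣@♣.  #
 #,#♣#,♣♣  #
 ,#.~,♣,#  #
 ♣♣♣,,,..  #
 ~♣♣,.♣.~  #
 ♣♣♣,~.,   #

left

############
############
############
############
############
    ~.#~.,  
  #~♣,@,♣.  
  #,#♣#,♣♣  
  ,#.~,♣,#  
  ♣♣♣,,,..  
  ~♣♣,.♣.~  
  ♣♣♣,~.,   

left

############
############
############
############
############
    .~.#~., 
   #~♣@♣,♣. 
   #,#♣#,♣♣ 
   ,#.~,♣,# 
   ♣♣♣,,,.. 
   ~♣♣,.♣.~ 
   ♣♣♣,~.,  

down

############
############
############
############
    .~.#~., 
   #~♣,♣,♣. 
   #,#@#,♣♣ 
   ,#.~,♣,# 
   ♣♣♣,,,.. 
   ~♣♣,.♣.~ 
   ♣♣♣,~.,  
            

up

############
############
############
############
############
    .~.#~., 
   #~♣@♣,♣. 
   #,#♣#,♣♣ 
   ,#.~,♣,# 
   ♣♣♣,,,.. 
   ~♣♣,.♣.~ 
   ♣♣♣,~.,  

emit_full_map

 .~.#~.,
#~♣@♣,♣.
#,#♣#,♣♣
,#.~,♣,#
♣♣♣,,,..
~♣♣,.♣.~
♣♣♣,~., 

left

############
############
############
############
############
    ,.~.#~.,
    #~@,♣,♣.
    #,#♣#,♣♣
    ,#.~,♣,#
    ♣♣♣,,,..
    ~♣♣,.♣.~
    ♣♣♣,~., 

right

############
############
############
############
############
   ,.~.#~., 
   #~♣@♣,♣. 
   #,#♣#,♣♣ 
   ,#.~,♣,# 
   ♣♣♣,,,.. 
   ~♣♣,.♣.~ 
   ♣♣♣,~.,  

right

############
############
############
############
############
  ,.~.#~.,  
  #~♣,@,♣.  
  #,#♣#,♣♣  
  ,#.~,♣,#  
  ♣♣♣,,,..  
  ~♣♣,.♣.~  
  ♣♣♣,~.,   

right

############
############
############
############
############
 ,.~.#~.,  #
 #~♣,♣@♣.  #
 #,#♣#,♣♣  #
 ,#.~,♣,#  #
 ♣♣♣,,,..  #
 ~♣♣,.♣.~  #
 ♣♣♣,~.,   #

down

############
############
############
############
 ,.~.#~.,  #
 #~♣,♣,♣.  #
 #,#♣#@♣♣  #
 ,#.~,♣,#  #
 ♣♣♣,,,..  #
 ~♣♣,.♣.~  #
 ♣♣♣,~.,   #
           #

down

############
############
############
 ,.~.#~.,  #
 #~♣,♣,♣.  #
 #,#♣#,♣♣  #
 ,#.~,@,#  #
 ♣♣♣,,,..  #
 ~♣♣,.♣.~  #
 ♣♣♣,~.,   #
           #
           #

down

############
############
 ,.~.#~.,  #
 #~♣,♣,♣.  #
 #,#♣#,♣♣  #
 ,#.~,♣,#  #
 ♣♣♣,,@..  #
 ~♣♣,.♣.~  #
 ♣♣♣,~.,♣  #
           #
           #
           #

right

############
############
,.~.#~.,  ##
#~♣,♣,♣.  ##
#,#♣#,♣♣~ ##
,#.~,♣,## ##
♣♣♣,,,@.# ##
~♣♣,.♣.~, ##
♣♣♣,~.,♣♣ ##
          ##
          ##
          ##

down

############
,.~.#~.,  ##
#~♣,♣,♣.  ##
#,#♣#,♣♣~ ##
,#.~,♣,## ##
♣♣♣,,,..# ##
~♣♣,.♣@~, ##
♣♣♣,~.,♣♣ ##
    .,,♣. ##
          ##
          ##
          ##

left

############
 ,.~.#~.,  #
 #~♣,♣,♣.  #
 #,#♣#,♣♣~ #
 ,#.~,♣,## #
 ♣♣♣,,,..# #
 ~♣♣,.@.~, #
 ♣♣♣,~.,♣♣ #
    ..,,♣. #
           #
           #
           #

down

 ,.~.#~.,  #
 #~♣,♣,♣.  #
 #,#♣#,♣♣~ #
 ,#.~,♣,## #
 ♣♣♣,,,..# #
 ~♣♣,.♣.~, #
 ♣♣♣,~@,♣♣ #
    ..,,♣. #
    ♣♣#~,  #
           #
           #
           #

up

############
 ,.~.#~.,  #
 #~♣,♣,♣.  #
 #,#♣#,♣♣~ #
 ,#.~,♣,## #
 ♣♣♣,,,..# #
 ~♣♣,.@.~, #
 ♣♣♣,~.,♣♣ #
    ..,,♣. #
    ♣♣#~,  #
           #
           #

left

############
  ,.~.#~.,  
  #~♣,♣,♣.  
  #,#♣#,♣♣~ 
  ,#.~,♣,## 
  ♣♣♣,,,..# 
  ~♣♣,@♣.~, 
  ♣♣♣,~.,♣♣ 
    ,..,,♣. 
     ♣♣#~,  
            
            

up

############
############
  ,.~.#~.,  
  #~♣,♣,♣.  
  #,#♣#,♣♣~ 
  ,#.~,♣,## 
  ♣♣♣,@,..# 
  ~♣♣,.♣.~, 
  ♣♣♣,~.,♣♣ 
    ,..,,♣. 
     ♣♣#~,  
            

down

############
  ,.~.#~.,  
  #~♣,♣,♣.  
  #,#♣#,♣♣~ 
  ,#.~,♣,## 
  ♣♣♣,,,..# 
  ~♣♣,@♣.~, 
  ♣♣♣,~.,♣♣ 
    ,..,,♣. 
     ♣♣#~,  
            
            

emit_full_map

,.~.#~., 
#~♣,♣,♣. 
#,#♣#,♣♣~
,#.~,♣,##
♣♣♣,,,..#
~♣♣,@♣.~,
♣♣♣,~.,♣♣
  ,..,,♣.
   ♣♣#~, 


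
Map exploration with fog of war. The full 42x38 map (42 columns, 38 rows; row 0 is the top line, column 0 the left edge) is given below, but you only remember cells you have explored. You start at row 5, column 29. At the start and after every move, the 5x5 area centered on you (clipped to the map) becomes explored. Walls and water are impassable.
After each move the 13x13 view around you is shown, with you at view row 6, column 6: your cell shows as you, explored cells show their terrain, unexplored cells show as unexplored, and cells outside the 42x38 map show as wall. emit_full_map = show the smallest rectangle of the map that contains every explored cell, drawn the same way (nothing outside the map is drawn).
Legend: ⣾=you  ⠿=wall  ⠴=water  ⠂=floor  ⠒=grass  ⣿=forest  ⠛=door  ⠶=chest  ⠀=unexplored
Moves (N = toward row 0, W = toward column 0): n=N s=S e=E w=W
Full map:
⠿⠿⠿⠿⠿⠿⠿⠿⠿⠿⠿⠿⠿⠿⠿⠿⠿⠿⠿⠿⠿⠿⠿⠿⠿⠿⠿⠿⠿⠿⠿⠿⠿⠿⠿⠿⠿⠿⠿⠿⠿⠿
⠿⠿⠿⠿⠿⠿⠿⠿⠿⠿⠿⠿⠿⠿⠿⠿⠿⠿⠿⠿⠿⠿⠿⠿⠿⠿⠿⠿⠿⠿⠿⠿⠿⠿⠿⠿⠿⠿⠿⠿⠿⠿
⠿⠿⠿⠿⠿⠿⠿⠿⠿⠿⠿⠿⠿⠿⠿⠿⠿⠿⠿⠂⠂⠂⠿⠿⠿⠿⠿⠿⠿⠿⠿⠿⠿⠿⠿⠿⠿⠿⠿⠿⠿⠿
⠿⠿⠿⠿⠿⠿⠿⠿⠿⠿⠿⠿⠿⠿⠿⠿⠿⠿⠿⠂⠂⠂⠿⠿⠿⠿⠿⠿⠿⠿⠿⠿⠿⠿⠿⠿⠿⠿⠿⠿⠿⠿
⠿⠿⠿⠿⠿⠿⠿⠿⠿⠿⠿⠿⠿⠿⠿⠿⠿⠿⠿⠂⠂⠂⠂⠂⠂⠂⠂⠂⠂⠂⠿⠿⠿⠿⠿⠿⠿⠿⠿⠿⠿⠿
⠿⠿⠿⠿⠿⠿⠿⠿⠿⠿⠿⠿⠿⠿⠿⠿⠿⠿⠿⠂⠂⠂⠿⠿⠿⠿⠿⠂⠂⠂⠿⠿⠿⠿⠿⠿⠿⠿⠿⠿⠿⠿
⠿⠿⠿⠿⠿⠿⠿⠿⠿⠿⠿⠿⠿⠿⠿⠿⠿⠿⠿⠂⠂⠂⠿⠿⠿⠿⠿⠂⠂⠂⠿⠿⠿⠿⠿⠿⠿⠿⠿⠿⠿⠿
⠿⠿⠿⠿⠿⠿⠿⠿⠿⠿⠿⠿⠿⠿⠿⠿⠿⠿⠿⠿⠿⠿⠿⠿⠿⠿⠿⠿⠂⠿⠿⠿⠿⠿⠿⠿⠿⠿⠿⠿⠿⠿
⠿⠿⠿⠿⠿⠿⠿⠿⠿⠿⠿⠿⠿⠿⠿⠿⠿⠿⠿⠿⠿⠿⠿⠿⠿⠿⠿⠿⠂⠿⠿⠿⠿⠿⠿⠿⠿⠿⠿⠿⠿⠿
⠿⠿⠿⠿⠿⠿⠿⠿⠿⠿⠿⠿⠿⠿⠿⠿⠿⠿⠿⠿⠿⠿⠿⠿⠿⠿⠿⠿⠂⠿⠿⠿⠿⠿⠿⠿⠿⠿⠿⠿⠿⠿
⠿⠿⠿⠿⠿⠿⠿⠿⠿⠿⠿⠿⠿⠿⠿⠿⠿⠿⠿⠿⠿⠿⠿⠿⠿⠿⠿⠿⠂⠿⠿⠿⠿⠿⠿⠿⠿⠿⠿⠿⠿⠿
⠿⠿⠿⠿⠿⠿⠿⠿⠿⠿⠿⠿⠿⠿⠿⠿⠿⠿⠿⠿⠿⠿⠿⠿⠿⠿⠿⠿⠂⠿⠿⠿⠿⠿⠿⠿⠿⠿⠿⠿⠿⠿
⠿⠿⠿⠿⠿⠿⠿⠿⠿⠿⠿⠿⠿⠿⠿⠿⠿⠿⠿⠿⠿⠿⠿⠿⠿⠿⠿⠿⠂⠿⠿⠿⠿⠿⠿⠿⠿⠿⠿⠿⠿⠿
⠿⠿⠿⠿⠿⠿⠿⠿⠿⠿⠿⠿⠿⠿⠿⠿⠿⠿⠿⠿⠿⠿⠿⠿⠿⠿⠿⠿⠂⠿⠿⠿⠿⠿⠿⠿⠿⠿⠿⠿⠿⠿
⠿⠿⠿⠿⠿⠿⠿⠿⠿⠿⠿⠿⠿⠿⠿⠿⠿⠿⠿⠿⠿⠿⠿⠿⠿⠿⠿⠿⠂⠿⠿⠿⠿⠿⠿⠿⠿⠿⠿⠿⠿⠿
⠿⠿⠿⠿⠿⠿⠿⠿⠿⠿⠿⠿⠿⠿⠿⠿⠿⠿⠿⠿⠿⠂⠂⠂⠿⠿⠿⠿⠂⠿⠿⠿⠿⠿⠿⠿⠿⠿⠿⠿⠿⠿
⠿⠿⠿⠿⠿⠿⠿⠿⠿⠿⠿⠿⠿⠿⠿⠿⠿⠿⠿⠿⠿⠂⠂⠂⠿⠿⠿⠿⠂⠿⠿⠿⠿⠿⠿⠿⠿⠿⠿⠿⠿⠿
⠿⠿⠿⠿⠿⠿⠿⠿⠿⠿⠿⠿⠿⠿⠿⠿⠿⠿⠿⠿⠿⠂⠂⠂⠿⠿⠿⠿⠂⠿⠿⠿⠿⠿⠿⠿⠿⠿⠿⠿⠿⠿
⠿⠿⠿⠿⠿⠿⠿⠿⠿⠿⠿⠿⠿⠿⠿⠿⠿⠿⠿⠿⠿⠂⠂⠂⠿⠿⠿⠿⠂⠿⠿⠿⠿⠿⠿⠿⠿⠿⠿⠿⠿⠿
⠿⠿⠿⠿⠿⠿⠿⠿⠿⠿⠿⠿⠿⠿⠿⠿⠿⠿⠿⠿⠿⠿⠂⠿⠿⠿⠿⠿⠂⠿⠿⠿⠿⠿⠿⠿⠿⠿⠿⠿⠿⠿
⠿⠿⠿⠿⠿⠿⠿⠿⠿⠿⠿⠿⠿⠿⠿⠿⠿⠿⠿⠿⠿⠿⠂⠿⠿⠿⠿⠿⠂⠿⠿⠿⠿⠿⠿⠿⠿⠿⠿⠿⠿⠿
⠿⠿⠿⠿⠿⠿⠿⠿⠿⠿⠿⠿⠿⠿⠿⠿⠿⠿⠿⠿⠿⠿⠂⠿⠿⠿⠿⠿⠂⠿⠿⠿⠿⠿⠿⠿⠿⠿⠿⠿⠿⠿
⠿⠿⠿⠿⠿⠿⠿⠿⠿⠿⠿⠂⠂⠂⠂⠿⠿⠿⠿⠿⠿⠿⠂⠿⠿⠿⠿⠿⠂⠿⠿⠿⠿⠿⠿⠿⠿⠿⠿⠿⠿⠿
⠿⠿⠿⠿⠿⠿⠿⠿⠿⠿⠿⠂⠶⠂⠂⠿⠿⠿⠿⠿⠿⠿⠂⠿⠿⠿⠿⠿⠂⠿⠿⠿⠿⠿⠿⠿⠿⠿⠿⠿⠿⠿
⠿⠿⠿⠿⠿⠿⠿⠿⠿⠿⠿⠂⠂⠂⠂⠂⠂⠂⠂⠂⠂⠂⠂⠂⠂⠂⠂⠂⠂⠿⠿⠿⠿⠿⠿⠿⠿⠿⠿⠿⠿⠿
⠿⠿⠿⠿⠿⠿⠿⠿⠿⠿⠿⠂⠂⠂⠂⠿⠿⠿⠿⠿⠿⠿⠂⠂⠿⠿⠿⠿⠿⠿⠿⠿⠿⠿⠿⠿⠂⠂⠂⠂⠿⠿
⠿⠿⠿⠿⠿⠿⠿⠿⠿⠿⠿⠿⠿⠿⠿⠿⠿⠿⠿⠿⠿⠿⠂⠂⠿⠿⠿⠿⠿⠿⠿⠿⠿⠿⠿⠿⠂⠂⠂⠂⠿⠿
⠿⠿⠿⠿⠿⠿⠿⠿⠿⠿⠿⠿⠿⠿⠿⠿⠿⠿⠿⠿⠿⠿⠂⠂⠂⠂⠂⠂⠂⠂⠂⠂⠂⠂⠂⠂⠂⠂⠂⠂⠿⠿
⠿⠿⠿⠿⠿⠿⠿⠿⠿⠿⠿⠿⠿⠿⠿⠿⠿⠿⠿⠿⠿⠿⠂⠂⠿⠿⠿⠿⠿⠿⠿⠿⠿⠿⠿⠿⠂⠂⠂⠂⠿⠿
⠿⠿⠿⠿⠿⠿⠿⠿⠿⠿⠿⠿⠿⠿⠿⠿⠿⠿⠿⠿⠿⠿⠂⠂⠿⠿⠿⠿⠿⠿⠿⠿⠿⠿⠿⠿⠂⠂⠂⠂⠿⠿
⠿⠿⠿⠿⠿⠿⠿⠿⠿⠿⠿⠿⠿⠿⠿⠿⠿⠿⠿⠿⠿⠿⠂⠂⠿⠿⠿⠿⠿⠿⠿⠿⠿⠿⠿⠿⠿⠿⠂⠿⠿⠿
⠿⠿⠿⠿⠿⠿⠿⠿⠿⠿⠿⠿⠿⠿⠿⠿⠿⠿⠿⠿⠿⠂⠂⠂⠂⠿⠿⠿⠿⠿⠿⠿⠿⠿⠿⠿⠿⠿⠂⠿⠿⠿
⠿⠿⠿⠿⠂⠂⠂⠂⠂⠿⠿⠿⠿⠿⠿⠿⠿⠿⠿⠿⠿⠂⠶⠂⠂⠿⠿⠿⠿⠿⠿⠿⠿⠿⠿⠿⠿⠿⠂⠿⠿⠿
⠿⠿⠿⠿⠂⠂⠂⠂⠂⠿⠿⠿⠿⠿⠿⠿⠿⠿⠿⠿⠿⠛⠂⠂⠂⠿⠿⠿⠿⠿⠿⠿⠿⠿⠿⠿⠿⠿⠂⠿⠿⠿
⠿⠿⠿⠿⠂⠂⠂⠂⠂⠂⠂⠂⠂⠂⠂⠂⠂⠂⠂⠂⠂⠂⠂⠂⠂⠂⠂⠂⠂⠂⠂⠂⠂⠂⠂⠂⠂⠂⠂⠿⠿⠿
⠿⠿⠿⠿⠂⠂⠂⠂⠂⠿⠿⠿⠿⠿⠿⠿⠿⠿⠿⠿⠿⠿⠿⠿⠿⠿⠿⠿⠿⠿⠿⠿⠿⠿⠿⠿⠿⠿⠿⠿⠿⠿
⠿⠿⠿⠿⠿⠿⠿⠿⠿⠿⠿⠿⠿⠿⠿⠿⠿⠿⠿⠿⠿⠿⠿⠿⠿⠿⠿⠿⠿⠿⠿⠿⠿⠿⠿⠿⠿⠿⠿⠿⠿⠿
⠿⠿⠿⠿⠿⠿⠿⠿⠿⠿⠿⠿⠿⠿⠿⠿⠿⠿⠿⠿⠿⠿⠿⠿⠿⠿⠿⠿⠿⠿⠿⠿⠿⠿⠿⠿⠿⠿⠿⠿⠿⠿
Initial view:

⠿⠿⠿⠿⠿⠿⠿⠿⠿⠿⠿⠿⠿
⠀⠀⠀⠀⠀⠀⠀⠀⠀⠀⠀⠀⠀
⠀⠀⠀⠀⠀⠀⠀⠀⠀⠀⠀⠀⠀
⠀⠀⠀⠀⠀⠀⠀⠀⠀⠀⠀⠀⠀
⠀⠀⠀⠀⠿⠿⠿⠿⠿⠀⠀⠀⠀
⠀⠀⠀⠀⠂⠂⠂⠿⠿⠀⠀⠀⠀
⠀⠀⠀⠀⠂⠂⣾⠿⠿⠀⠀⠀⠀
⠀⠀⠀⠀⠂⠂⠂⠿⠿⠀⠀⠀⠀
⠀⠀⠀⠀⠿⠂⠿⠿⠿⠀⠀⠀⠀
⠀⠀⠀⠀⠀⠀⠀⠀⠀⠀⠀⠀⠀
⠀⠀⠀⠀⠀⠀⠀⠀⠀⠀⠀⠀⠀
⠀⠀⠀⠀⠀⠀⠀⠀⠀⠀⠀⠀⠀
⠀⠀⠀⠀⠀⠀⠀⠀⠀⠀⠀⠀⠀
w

⠿⠿⠿⠿⠿⠿⠿⠿⠿⠿⠿⠿⠿
⠀⠀⠀⠀⠀⠀⠀⠀⠀⠀⠀⠀⠀
⠀⠀⠀⠀⠀⠀⠀⠀⠀⠀⠀⠀⠀
⠀⠀⠀⠀⠀⠀⠀⠀⠀⠀⠀⠀⠀
⠀⠀⠀⠀⠿⠿⠿⠿⠿⠿⠀⠀⠀
⠀⠀⠀⠀⠂⠂⠂⠂⠿⠿⠀⠀⠀
⠀⠀⠀⠀⠿⠂⣾⠂⠿⠿⠀⠀⠀
⠀⠀⠀⠀⠿⠂⠂⠂⠿⠿⠀⠀⠀
⠀⠀⠀⠀⠿⠿⠂⠿⠿⠿⠀⠀⠀
⠀⠀⠀⠀⠀⠀⠀⠀⠀⠀⠀⠀⠀
⠀⠀⠀⠀⠀⠀⠀⠀⠀⠀⠀⠀⠀
⠀⠀⠀⠀⠀⠀⠀⠀⠀⠀⠀⠀⠀
⠀⠀⠀⠀⠀⠀⠀⠀⠀⠀⠀⠀⠀

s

⠀⠀⠀⠀⠀⠀⠀⠀⠀⠀⠀⠀⠀
⠀⠀⠀⠀⠀⠀⠀⠀⠀⠀⠀⠀⠀
⠀⠀⠀⠀⠀⠀⠀⠀⠀⠀⠀⠀⠀
⠀⠀⠀⠀⠿⠿⠿⠿⠿⠿⠀⠀⠀
⠀⠀⠀⠀⠂⠂⠂⠂⠿⠿⠀⠀⠀
⠀⠀⠀⠀⠿⠂⠂⠂⠿⠿⠀⠀⠀
⠀⠀⠀⠀⠿⠂⣾⠂⠿⠿⠀⠀⠀
⠀⠀⠀⠀⠿⠿⠂⠿⠿⠿⠀⠀⠀
⠀⠀⠀⠀⠿⠿⠂⠿⠿⠀⠀⠀⠀
⠀⠀⠀⠀⠀⠀⠀⠀⠀⠀⠀⠀⠀
⠀⠀⠀⠀⠀⠀⠀⠀⠀⠀⠀⠀⠀
⠀⠀⠀⠀⠀⠀⠀⠀⠀⠀⠀⠀⠀
⠀⠀⠀⠀⠀⠀⠀⠀⠀⠀⠀⠀⠀

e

⠀⠀⠀⠀⠀⠀⠀⠀⠀⠀⠀⠀⠀
⠀⠀⠀⠀⠀⠀⠀⠀⠀⠀⠀⠀⠀
⠀⠀⠀⠀⠀⠀⠀⠀⠀⠀⠀⠀⠀
⠀⠀⠀⠿⠿⠿⠿⠿⠿⠀⠀⠀⠀
⠀⠀⠀⠂⠂⠂⠂⠿⠿⠀⠀⠀⠀
⠀⠀⠀⠿⠂⠂⠂⠿⠿⠀⠀⠀⠀
⠀⠀⠀⠿⠂⠂⣾⠿⠿⠀⠀⠀⠀
⠀⠀⠀⠿⠿⠂⠿⠿⠿⠀⠀⠀⠀
⠀⠀⠀⠿⠿⠂⠿⠿⠿⠀⠀⠀⠀
⠀⠀⠀⠀⠀⠀⠀⠀⠀⠀⠀⠀⠀
⠀⠀⠀⠀⠀⠀⠀⠀⠀⠀⠀⠀⠀
⠀⠀⠀⠀⠀⠀⠀⠀⠀⠀⠀⠀⠀
⠀⠀⠀⠀⠀⠀⠀⠀⠀⠀⠀⠀⠀

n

⠿⠿⠿⠿⠿⠿⠿⠿⠿⠿⠿⠿⠿
⠀⠀⠀⠀⠀⠀⠀⠀⠀⠀⠀⠀⠀
⠀⠀⠀⠀⠀⠀⠀⠀⠀⠀⠀⠀⠀
⠀⠀⠀⠀⠀⠀⠀⠀⠀⠀⠀⠀⠀
⠀⠀⠀⠿⠿⠿⠿⠿⠿⠀⠀⠀⠀
⠀⠀⠀⠂⠂⠂⠂⠿⠿⠀⠀⠀⠀
⠀⠀⠀⠿⠂⠂⣾⠿⠿⠀⠀⠀⠀
⠀⠀⠀⠿⠂⠂⠂⠿⠿⠀⠀⠀⠀
⠀⠀⠀⠿⠿⠂⠿⠿⠿⠀⠀⠀⠀
⠀⠀⠀⠿⠿⠂⠿⠿⠿⠀⠀⠀⠀
⠀⠀⠀⠀⠀⠀⠀⠀⠀⠀⠀⠀⠀
⠀⠀⠀⠀⠀⠀⠀⠀⠀⠀⠀⠀⠀
⠀⠀⠀⠀⠀⠀⠀⠀⠀⠀⠀⠀⠀

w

⠿⠿⠿⠿⠿⠿⠿⠿⠿⠿⠿⠿⠿
⠀⠀⠀⠀⠀⠀⠀⠀⠀⠀⠀⠀⠀
⠀⠀⠀⠀⠀⠀⠀⠀⠀⠀⠀⠀⠀
⠀⠀⠀⠀⠀⠀⠀⠀⠀⠀⠀⠀⠀
⠀⠀⠀⠀⠿⠿⠿⠿⠿⠿⠀⠀⠀
⠀⠀⠀⠀⠂⠂⠂⠂⠿⠿⠀⠀⠀
⠀⠀⠀⠀⠿⠂⣾⠂⠿⠿⠀⠀⠀
⠀⠀⠀⠀⠿⠂⠂⠂⠿⠿⠀⠀⠀
⠀⠀⠀⠀⠿⠿⠂⠿⠿⠿⠀⠀⠀
⠀⠀⠀⠀⠿⠿⠂⠿⠿⠿⠀⠀⠀
⠀⠀⠀⠀⠀⠀⠀⠀⠀⠀⠀⠀⠀
⠀⠀⠀⠀⠀⠀⠀⠀⠀⠀⠀⠀⠀
⠀⠀⠀⠀⠀⠀⠀⠀⠀⠀⠀⠀⠀

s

⠀⠀⠀⠀⠀⠀⠀⠀⠀⠀⠀⠀⠀
⠀⠀⠀⠀⠀⠀⠀⠀⠀⠀⠀⠀⠀
⠀⠀⠀⠀⠀⠀⠀⠀⠀⠀⠀⠀⠀
⠀⠀⠀⠀⠿⠿⠿⠿⠿⠿⠀⠀⠀
⠀⠀⠀⠀⠂⠂⠂⠂⠿⠿⠀⠀⠀
⠀⠀⠀⠀⠿⠂⠂⠂⠿⠿⠀⠀⠀
⠀⠀⠀⠀⠿⠂⣾⠂⠿⠿⠀⠀⠀
⠀⠀⠀⠀⠿⠿⠂⠿⠿⠿⠀⠀⠀
⠀⠀⠀⠀⠿⠿⠂⠿⠿⠿⠀⠀⠀
⠀⠀⠀⠀⠀⠀⠀⠀⠀⠀⠀⠀⠀
⠀⠀⠀⠀⠀⠀⠀⠀⠀⠀⠀⠀⠀
⠀⠀⠀⠀⠀⠀⠀⠀⠀⠀⠀⠀⠀
⠀⠀⠀⠀⠀⠀⠀⠀⠀⠀⠀⠀⠀

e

⠀⠀⠀⠀⠀⠀⠀⠀⠀⠀⠀⠀⠀
⠀⠀⠀⠀⠀⠀⠀⠀⠀⠀⠀⠀⠀
⠀⠀⠀⠀⠀⠀⠀⠀⠀⠀⠀⠀⠀
⠀⠀⠀⠿⠿⠿⠿⠿⠿⠀⠀⠀⠀
⠀⠀⠀⠂⠂⠂⠂⠿⠿⠀⠀⠀⠀
⠀⠀⠀⠿⠂⠂⠂⠿⠿⠀⠀⠀⠀
⠀⠀⠀⠿⠂⠂⣾⠿⠿⠀⠀⠀⠀
⠀⠀⠀⠿⠿⠂⠿⠿⠿⠀⠀⠀⠀
⠀⠀⠀⠿⠿⠂⠿⠿⠿⠀⠀⠀⠀
⠀⠀⠀⠀⠀⠀⠀⠀⠀⠀⠀⠀⠀
⠀⠀⠀⠀⠀⠀⠀⠀⠀⠀⠀⠀⠀
⠀⠀⠀⠀⠀⠀⠀⠀⠀⠀⠀⠀⠀
⠀⠀⠀⠀⠀⠀⠀⠀⠀⠀⠀⠀⠀

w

⠀⠀⠀⠀⠀⠀⠀⠀⠀⠀⠀⠀⠀
⠀⠀⠀⠀⠀⠀⠀⠀⠀⠀⠀⠀⠀
⠀⠀⠀⠀⠀⠀⠀⠀⠀⠀⠀⠀⠀
⠀⠀⠀⠀⠿⠿⠿⠿⠿⠿⠀⠀⠀
⠀⠀⠀⠀⠂⠂⠂⠂⠿⠿⠀⠀⠀
⠀⠀⠀⠀⠿⠂⠂⠂⠿⠿⠀⠀⠀
⠀⠀⠀⠀⠿⠂⣾⠂⠿⠿⠀⠀⠀
⠀⠀⠀⠀⠿⠿⠂⠿⠿⠿⠀⠀⠀
⠀⠀⠀⠀⠿⠿⠂⠿⠿⠿⠀⠀⠀
⠀⠀⠀⠀⠀⠀⠀⠀⠀⠀⠀⠀⠀
⠀⠀⠀⠀⠀⠀⠀⠀⠀⠀⠀⠀⠀
⠀⠀⠀⠀⠀⠀⠀⠀⠀⠀⠀⠀⠀
⠀⠀⠀⠀⠀⠀⠀⠀⠀⠀⠀⠀⠀

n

⠿⠿⠿⠿⠿⠿⠿⠿⠿⠿⠿⠿⠿
⠀⠀⠀⠀⠀⠀⠀⠀⠀⠀⠀⠀⠀
⠀⠀⠀⠀⠀⠀⠀⠀⠀⠀⠀⠀⠀
⠀⠀⠀⠀⠀⠀⠀⠀⠀⠀⠀⠀⠀
⠀⠀⠀⠀⠿⠿⠿⠿⠿⠿⠀⠀⠀
⠀⠀⠀⠀⠂⠂⠂⠂⠿⠿⠀⠀⠀
⠀⠀⠀⠀⠿⠂⣾⠂⠿⠿⠀⠀⠀
⠀⠀⠀⠀⠿⠂⠂⠂⠿⠿⠀⠀⠀
⠀⠀⠀⠀⠿⠿⠂⠿⠿⠿⠀⠀⠀
⠀⠀⠀⠀⠿⠿⠂⠿⠿⠿⠀⠀⠀
⠀⠀⠀⠀⠀⠀⠀⠀⠀⠀⠀⠀⠀
⠀⠀⠀⠀⠀⠀⠀⠀⠀⠀⠀⠀⠀
⠀⠀⠀⠀⠀⠀⠀⠀⠀⠀⠀⠀⠀

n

⠿⠿⠿⠿⠿⠿⠿⠿⠿⠿⠿⠿⠿
⠿⠿⠿⠿⠿⠿⠿⠿⠿⠿⠿⠿⠿
⠀⠀⠀⠀⠀⠀⠀⠀⠀⠀⠀⠀⠀
⠀⠀⠀⠀⠀⠀⠀⠀⠀⠀⠀⠀⠀
⠀⠀⠀⠀⠿⠿⠿⠿⠿⠀⠀⠀⠀
⠀⠀⠀⠀⠿⠿⠿⠿⠿⠿⠀⠀⠀
⠀⠀⠀⠀⠂⠂⣾⠂⠿⠿⠀⠀⠀
⠀⠀⠀⠀⠿⠂⠂⠂⠿⠿⠀⠀⠀
⠀⠀⠀⠀⠿⠂⠂⠂⠿⠿⠀⠀⠀
⠀⠀⠀⠀⠿⠿⠂⠿⠿⠿⠀⠀⠀
⠀⠀⠀⠀⠿⠿⠂⠿⠿⠿⠀⠀⠀
⠀⠀⠀⠀⠀⠀⠀⠀⠀⠀⠀⠀⠀
⠀⠀⠀⠀⠀⠀⠀⠀⠀⠀⠀⠀⠀

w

⠿⠿⠿⠿⠿⠿⠿⠿⠿⠿⠿⠿⠿
⠿⠿⠿⠿⠿⠿⠿⠿⠿⠿⠿⠿⠿
⠀⠀⠀⠀⠀⠀⠀⠀⠀⠀⠀⠀⠀
⠀⠀⠀⠀⠀⠀⠀⠀⠀⠀⠀⠀⠀
⠀⠀⠀⠀⠿⠿⠿⠿⠿⠿⠀⠀⠀
⠀⠀⠀⠀⠿⠿⠿⠿⠿⠿⠿⠀⠀
⠀⠀⠀⠀⠂⠂⣾⠂⠂⠿⠿⠀⠀
⠀⠀⠀⠀⠿⠿⠂⠂⠂⠿⠿⠀⠀
⠀⠀⠀⠀⠿⠿⠂⠂⠂⠿⠿⠀⠀
⠀⠀⠀⠀⠀⠿⠿⠂⠿⠿⠿⠀⠀
⠀⠀⠀⠀⠀⠿⠿⠂⠿⠿⠿⠀⠀
⠀⠀⠀⠀⠀⠀⠀⠀⠀⠀⠀⠀⠀
⠀⠀⠀⠀⠀⠀⠀⠀⠀⠀⠀⠀⠀

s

⠿⠿⠿⠿⠿⠿⠿⠿⠿⠿⠿⠿⠿
⠀⠀⠀⠀⠀⠀⠀⠀⠀⠀⠀⠀⠀
⠀⠀⠀⠀⠀⠀⠀⠀⠀⠀⠀⠀⠀
⠀⠀⠀⠀⠿⠿⠿⠿⠿⠿⠀⠀⠀
⠀⠀⠀⠀⠿⠿⠿⠿⠿⠿⠿⠀⠀
⠀⠀⠀⠀⠂⠂⠂⠂⠂⠿⠿⠀⠀
⠀⠀⠀⠀⠿⠿⣾⠂⠂⠿⠿⠀⠀
⠀⠀⠀⠀⠿⠿⠂⠂⠂⠿⠿⠀⠀
⠀⠀⠀⠀⠿⠿⠿⠂⠿⠿⠿⠀⠀
⠀⠀⠀⠀⠀⠿⠿⠂⠿⠿⠿⠀⠀
⠀⠀⠀⠀⠀⠀⠀⠀⠀⠀⠀⠀⠀
⠀⠀⠀⠀⠀⠀⠀⠀⠀⠀⠀⠀⠀
⠀⠀⠀⠀⠀⠀⠀⠀⠀⠀⠀⠀⠀

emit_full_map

⠿⠿⠿⠿⠿⠿⠀
⠿⠿⠿⠿⠿⠿⠿
⠂⠂⠂⠂⠂⠿⠿
⠿⠿⣾⠂⠂⠿⠿
⠿⠿⠂⠂⠂⠿⠿
⠿⠿⠿⠂⠿⠿⠿
⠀⠿⠿⠂⠿⠿⠿

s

⠀⠀⠀⠀⠀⠀⠀⠀⠀⠀⠀⠀⠀
⠀⠀⠀⠀⠀⠀⠀⠀⠀⠀⠀⠀⠀
⠀⠀⠀⠀⠿⠿⠿⠿⠿⠿⠀⠀⠀
⠀⠀⠀⠀⠿⠿⠿⠿⠿⠿⠿⠀⠀
⠀⠀⠀⠀⠂⠂⠂⠂⠂⠿⠿⠀⠀
⠀⠀⠀⠀⠿⠿⠂⠂⠂⠿⠿⠀⠀
⠀⠀⠀⠀⠿⠿⣾⠂⠂⠿⠿⠀⠀
⠀⠀⠀⠀⠿⠿⠿⠂⠿⠿⠿⠀⠀
⠀⠀⠀⠀⠿⠿⠿⠂⠿⠿⠿⠀⠀
⠀⠀⠀⠀⠀⠀⠀⠀⠀⠀⠀⠀⠀
⠀⠀⠀⠀⠀⠀⠀⠀⠀⠀⠀⠀⠀
⠀⠀⠀⠀⠀⠀⠀⠀⠀⠀⠀⠀⠀
⠀⠀⠀⠀⠀⠀⠀⠀⠀⠀⠀⠀⠀

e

⠀⠀⠀⠀⠀⠀⠀⠀⠀⠀⠀⠀⠀
⠀⠀⠀⠀⠀⠀⠀⠀⠀⠀⠀⠀⠀
⠀⠀⠀⠿⠿⠿⠿⠿⠿⠀⠀⠀⠀
⠀⠀⠀⠿⠿⠿⠿⠿⠿⠿⠀⠀⠀
⠀⠀⠀⠂⠂⠂⠂⠂⠿⠿⠀⠀⠀
⠀⠀⠀⠿⠿⠂⠂⠂⠿⠿⠀⠀⠀
⠀⠀⠀⠿⠿⠂⣾⠂⠿⠿⠀⠀⠀
⠀⠀⠀⠿⠿⠿⠂⠿⠿⠿⠀⠀⠀
⠀⠀⠀⠿⠿⠿⠂⠿⠿⠿⠀⠀⠀
⠀⠀⠀⠀⠀⠀⠀⠀⠀⠀⠀⠀⠀
⠀⠀⠀⠀⠀⠀⠀⠀⠀⠀⠀⠀⠀
⠀⠀⠀⠀⠀⠀⠀⠀⠀⠀⠀⠀⠀
⠀⠀⠀⠀⠀⠀⠀⠀⠀⠀⠀⠀⠀

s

⠀⠀⠀⠀⠀⠀⠀⠀⠀⠀⠀⠀⠀
⠀⠀⠀⠿⠿⠿⠿⠿⠿⠀⠀⠀⠀
⠀⠀⠀⠿⠿⠿⠿⠿⠿⠿⠀⠀⠀
⠀⠀⠀⠂⠂⠂⠂⠂⠿⠿⠀⠀⠀
⠀⠀⠀⠿⠿⠂⠂⠂⠿⠿⠀⠀⠀
⠀⠀⠀⠿⠿⠂⠂⠂⠿⠿⠀⠀⠀
⠀⠀⠀⠿⠿⠿⣾⠿⠿⠿⠀⠀⠀
⠀⠀⠀⠿⠿⠿⠂⠿⠿⠿⠀⠀⠀
⠀⠀⠀⠀⠿⠿⠂⠿⠿⠀⠀⠀⠀
⠀⠀⠀⠀⠀⠀⠀⠀⠀⠀⠀⠀⠀
⠀⠀⠀⠀⠀⠀⠀⠀⠀⠀⠀⠀⠀
⠀⠀⠀⠀⠀⠀⠀⠀⠀⠀⠀⠀⠀
⠀⠀⠀⠀⠀⠀⠀⠀⠀⠀⠀⠀⠀

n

⠀⠀⠀⠀⠀⠀⠀⠀⠀⠀⠀⠀⠀
⠀⠀⠀⠀⠀⠀⠀⠀⠀⠀⠀⠀⠀
⠀⠀⠀⠿⠿⠿⠿⠿⠿⠀⠀⠀⠀
⠀⠀⠀⠿⠿⠿⠿⠿⠿⠿⠀⠀⠀
⠀⠀⠀⠂⠂⠂⠂⠂⠿⠿⠀⠀⠀
⠀⠀⠀⠿⠿⠂⠂⠂⠿⠿⠀⠀⠀
⠀⠀⠀⠿⠿⠂⣾⠂⠿⠿⠀⠀⠀
⠀⠀⠀⠿⠿⠿⠂⠿⠿⠿⠀⠀⠀
⠀⠀⠀⠿⠿⠿⠂⠿⠿⠿⠀⠀⠀
⠀⠀⠀⠀⠿⠿⠂⠿⠿⠀⠀⠀⠀
⠀⠀⠀⠀⠀⠀⠀⠀⠀⠀⠀⠀⠀
⠀⠀⠀⠀⠀⠀⠀⠀⠀⠀⠀⠀⠀
⠀⠀⠀⠀⠀⠀⠀⠀⠀⠀⠀⠀⠀

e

⠀⠀⠀⠀⠀⠀⠀⠀⠀⠀⠀⠀⠀
⠀⠀⠀⠀⠀⠀⠀⠀⠀⠀⠀⠀⠀
⠀⠀⠿⠿⠿⠿⠿⠿⠀⠀⠀⠀⠀
⠀⠀⠿⠿⠿⠿⠿⠿⠿⠀⠀⠀⠀
⠀⠀⠂⠂⠂⠂⠂⠿⠿⠀⠀⠀⠀
⠀⠀⠿⠿⠂⠂⠂⠿⠿⠀⠀⠀⠀
⠀⠀⠿⠿⠂⠂⣾⠿⠿⠀⠀⠀⠀
⠀⠀⠿⠿⠿⠂⠿⠿⠿⠀⠀⠀⠀
⠀⠀⠿⠿⠿⠂⠿⠿⠿⠀⠀⠀⠀
⠀⠀⠀⠿⠿⠂⠿⠿⠀⠀⠀⠀⠀
⠀⠀⠀⠀⠀⠀⠀⠀⠀⠀⠀⠀⠀
⠀⠀⠀⠀⠀⠀⠀⠀⠀⠀⠀⠀⠀
⠀⠀⠀⠀⠀⠀⠀⠀⠀⠀⠀⠀⠀

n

⠿⠿⠿⠿⠿⠿⠿⠿⠿⠿⠿⠿⠿
⠀⠀⠀⠀⠀⠀⠀⠀⠀⠀⠀⠀⠀
⠀⠀⠀⠀⠀⠀⠀⠀⠀⠀⠀⠀⠀
⠀⠀⠿⠿⠿⠿⠿⠿⠀⠀⠀⠀⠀
⠀⠀⠿⠿⠿⠿⠿⠿⠿⠀⠀⠀⠀
⠀⠀⠂⠂⠂⠂⠂⠿⠿⠀⠀⠀⠀
⠀⠀⠿⠿⠂⠂⣾⠿⠿⠀⠀⠀⠀
⠀⠀⠿⠿⠂⠂⠂⠿⠿⠀⠀⠀⠀
⠀⠀⠿⠿⠿⠂⠿⠿⠿⠀⠀⠀⠀
⠀⠀⠿⠿⠿⠂⠿⠿⠿⠀⠀⠀⠀
⠀⠀⠀⠿⠿⠂⠿⠿⠀⠀⠀⠀⠀
⠀⠀⠀⠀⠀⠀⠀⠀⠀⠀⠀⠀⠀
⠀⠀⠀⠀⠀⠀⠀⠀⠀⠀⠀⠀⠀

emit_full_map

⠿⠿⠿⠿⠿⠿⠀
⠿⠿⠿⠿⠿⠿⠿
⠂⠂⠂⠂⠂⠿⠿
⠿⠿⠂⠂⣾⠿⠿
⠿⠿⠂⠂⠂⠿⠿
⠿⠿⠿⠂⠿⠿⠿
⠿⠿⠿⠂⠿⠿⠿
⠀⠿⠿⠂⠿⠿⠀
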